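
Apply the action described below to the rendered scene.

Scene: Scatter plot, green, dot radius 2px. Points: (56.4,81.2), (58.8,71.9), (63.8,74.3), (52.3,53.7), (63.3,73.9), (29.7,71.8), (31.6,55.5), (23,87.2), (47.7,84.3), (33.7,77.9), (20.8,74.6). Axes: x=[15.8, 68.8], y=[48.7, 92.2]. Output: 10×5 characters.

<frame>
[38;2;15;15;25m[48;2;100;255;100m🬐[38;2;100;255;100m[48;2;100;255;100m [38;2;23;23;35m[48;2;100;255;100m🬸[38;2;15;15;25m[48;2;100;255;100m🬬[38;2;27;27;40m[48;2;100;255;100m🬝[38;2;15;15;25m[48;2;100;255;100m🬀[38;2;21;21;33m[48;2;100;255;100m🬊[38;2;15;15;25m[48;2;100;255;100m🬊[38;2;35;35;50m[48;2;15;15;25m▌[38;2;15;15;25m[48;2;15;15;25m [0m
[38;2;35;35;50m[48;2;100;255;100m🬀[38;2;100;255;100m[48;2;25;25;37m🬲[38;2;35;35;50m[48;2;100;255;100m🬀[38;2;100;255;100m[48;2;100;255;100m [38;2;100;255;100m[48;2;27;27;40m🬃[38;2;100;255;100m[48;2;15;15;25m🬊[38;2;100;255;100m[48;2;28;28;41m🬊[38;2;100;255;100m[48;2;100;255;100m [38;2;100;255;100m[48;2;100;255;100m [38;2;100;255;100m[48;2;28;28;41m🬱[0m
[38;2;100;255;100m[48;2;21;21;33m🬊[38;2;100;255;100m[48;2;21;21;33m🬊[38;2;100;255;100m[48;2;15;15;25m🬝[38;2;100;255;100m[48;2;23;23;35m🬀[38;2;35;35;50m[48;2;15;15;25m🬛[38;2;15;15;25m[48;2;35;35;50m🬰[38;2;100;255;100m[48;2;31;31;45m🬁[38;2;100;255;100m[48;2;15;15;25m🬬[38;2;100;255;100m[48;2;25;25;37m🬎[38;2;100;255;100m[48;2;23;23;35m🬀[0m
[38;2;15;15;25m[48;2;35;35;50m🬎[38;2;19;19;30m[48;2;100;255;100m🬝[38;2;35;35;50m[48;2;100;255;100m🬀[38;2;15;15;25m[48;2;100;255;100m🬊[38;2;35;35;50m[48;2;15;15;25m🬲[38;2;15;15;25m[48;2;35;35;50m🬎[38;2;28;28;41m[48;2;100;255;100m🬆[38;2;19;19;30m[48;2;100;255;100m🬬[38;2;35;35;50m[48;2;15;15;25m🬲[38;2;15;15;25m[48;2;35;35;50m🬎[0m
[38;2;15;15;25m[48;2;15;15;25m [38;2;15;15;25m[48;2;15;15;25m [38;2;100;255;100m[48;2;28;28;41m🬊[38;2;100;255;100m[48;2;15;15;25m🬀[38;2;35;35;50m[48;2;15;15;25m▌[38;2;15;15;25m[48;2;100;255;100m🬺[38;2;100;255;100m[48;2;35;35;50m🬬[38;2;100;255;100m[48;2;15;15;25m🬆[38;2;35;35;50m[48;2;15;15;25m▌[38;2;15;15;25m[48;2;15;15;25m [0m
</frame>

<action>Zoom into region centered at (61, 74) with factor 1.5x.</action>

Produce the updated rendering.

<frame>
[38;2;15;15;25m[48;2;100;255;100m🬆[38;2;100;255;100m[48;2;15;15;25m🬺[38;2;23;23;35m[48;2;100;255;100m🬬[38;2;15;15;25m[48;2;100;255;100m🬆[38;2;23;23;35m[48;2;100;255;100m🬬[38;2;15;15;25m[48;2;15;15;25m [38;2;35;35;50m[48;2;15;15;25m▌[38;2;15;15;25m[48;2;15;15;25m [38;2;35;35;50m[48;2;15;15;25m▌[38;2;15;15;25m[48;2;15;15;25m [0m
[38;2;100;255;100m[48;2;19;19;30m🬁[38;2;100;255;100m[48;2;15;15;25m🬆[38;2;100;255;100m[48;2;27;27;40m🬁[38;2;100;255;100m[48;2;15;15;25m🬬[38;2;100;255;100m[48;2;21;21;33m🬆[38;2;28;28;41m[48;2;100;255;100m🬆[38;2;27;27;40m[48;2;100;255;100m🬬[38;2;35;35;50m[48;2;15;15;25m🬂[38;2;35;35;50m[48;2;15;15;25m🬕[38;2;35;35;50m[48;2;15;15;25m🬂[0m
[38;2;15;15;25m[48;2;35;35;50m🬰[38;2;15;15;25m[48;2;35;35;50m🬰[38;2;35;35;50m[48;2;15;15;25m🬛[38;2;21;21;33m[48;2;100;255;100m🬆[38;2;100;255;100m[48;2;100;255;100m [38;2;100;255;100m[48;2;100;255;100m [38;2;100;255;100m[48;2;28;28;41m🬆[38;2;15;15;25m[48;2;35;35;50m🬰[38;2;35;35;50m[48;2;15;15;25m🬛[38;2;15;15;25m[48;2;35;35;50m🬰[0m
[38;2;15;15;25m[48;2;35;35;50m🬎[38;2;15;15;25m[48;2;35;35;50m🬎[38;2;35;35;50m[48;2;15;15;25m🬲[38;2;23;23;35m[48;2;100;255;100m🬺[38;2;100;255;100m[48;2;28;28;41m🬆[38;2;100;255;100m[48;2;23;23;35m🬀[38;2;35;35;50m[48;2;15;15;25m🬲[38;2;15;15;25m[48;2;35;35;50m🬎[38;2;35;35;50m[48;2;15;15;25m🬲[38;2;15;15;25m[48;2;35;35;50m🬎[0m
[38;2;15;15;25m[48;2;15;15;25m [38;2;15;15;25m[48;2;15;15;25m [38;2;35;35;50m[48;2;15;15;25m▌[38;2;15;15;25m[48;2;15;15;25m [38;2;35;35;50m[48;2;15;15;25m▌[38;2;15;15;25m[48;2;15;15;25m [38;2;35;35;50m[48;2;15;15;25m▌[38;2;15;15;25m[48;2;15;15;25m [38;2;35;35;50m[48;2;15;15;25m▌[38;2;15;15;25m[48;2;15;15;25m [0m
</frame>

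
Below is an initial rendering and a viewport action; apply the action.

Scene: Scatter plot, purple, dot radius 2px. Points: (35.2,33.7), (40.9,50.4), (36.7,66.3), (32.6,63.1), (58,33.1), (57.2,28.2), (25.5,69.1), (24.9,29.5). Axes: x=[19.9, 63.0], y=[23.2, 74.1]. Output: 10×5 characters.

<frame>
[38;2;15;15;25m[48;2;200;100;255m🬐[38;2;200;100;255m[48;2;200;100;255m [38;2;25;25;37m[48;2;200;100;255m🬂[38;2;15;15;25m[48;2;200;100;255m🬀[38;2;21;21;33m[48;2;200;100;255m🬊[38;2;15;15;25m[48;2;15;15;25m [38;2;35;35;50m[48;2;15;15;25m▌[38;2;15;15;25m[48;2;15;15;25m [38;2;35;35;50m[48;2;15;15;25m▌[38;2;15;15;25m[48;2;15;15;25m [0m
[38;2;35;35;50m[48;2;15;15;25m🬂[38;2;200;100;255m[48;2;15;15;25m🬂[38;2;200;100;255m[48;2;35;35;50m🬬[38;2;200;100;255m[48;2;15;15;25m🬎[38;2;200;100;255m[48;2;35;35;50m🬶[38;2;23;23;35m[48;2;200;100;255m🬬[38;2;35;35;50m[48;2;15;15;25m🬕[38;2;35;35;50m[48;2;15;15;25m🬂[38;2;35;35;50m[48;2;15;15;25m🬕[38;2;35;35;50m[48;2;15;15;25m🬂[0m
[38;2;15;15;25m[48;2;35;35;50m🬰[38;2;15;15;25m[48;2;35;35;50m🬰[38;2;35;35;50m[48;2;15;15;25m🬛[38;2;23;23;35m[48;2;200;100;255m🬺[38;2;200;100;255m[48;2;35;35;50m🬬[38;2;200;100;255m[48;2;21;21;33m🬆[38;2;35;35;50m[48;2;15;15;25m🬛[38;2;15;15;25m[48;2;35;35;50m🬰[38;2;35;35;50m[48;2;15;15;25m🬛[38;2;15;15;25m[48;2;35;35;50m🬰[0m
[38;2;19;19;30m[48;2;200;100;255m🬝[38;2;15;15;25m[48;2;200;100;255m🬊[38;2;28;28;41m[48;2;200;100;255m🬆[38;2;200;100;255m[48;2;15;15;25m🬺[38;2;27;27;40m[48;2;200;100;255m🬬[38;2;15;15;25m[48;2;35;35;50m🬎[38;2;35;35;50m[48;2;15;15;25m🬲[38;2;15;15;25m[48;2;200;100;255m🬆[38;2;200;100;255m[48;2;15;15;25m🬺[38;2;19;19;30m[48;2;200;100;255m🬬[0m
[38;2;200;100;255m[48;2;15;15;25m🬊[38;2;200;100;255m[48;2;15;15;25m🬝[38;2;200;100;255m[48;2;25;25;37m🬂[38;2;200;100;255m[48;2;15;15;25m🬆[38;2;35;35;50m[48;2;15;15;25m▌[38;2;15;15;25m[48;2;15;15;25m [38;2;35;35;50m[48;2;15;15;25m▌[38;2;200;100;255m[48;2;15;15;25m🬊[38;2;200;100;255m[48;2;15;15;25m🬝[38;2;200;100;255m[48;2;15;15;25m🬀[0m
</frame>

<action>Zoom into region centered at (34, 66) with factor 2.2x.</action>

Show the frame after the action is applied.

<frame>
[38;2;15;15;25m[48;2;15;15;25m [38;2;15;15;25m[48;2;15;15;25m [38;2;35;35;50m[48;2;15;15;25m▌[38;2;15;15;25m[48;2;15;15;25m [38;2;35;35;50m[48;2;15;15;25m▌[38;2;15;15;25m[48;2;15;15;25m [38;2;35;35;50m[48;2;15;15;25m▌[38;2;15;15;25m[48;2;15;15;25m [38;2;35;35;50m[48;2;15;15;25m▌[38;2;15;15;25m[48;2;15;15;25m [0m
[38;2;35;35;50m[48;2;200;100;255m🬀[38;2;200;100;255m[48;2;28;28;41m🬱[38;2;35;35;50m[48;2;15;15;25m🬕[38;2;35;35;50m[48;2;15;15;25m🬂[38;2;35;35;50m[48;2;15;15;25m🬕[38;2;23;23;35m[48;2;200;100;255m🬝[38;2;200;100;255m[48;2;28;28;41m🬱[38;2;35;35;50m[48;2;15;15;25m🬂[38;2;35;35;50m[48;2;15;15;25m🬕[38;2;35;35;50m[48;2;15;15;25m🬂[0m
[38;2;200;100;255m[48;2;21;21;33m🬊[38;2;200;100;255m[48;2;23;23;35m🬀[38;2;35;35;50m[48;2;15;15;25m🬛[38;2;21;21;33m[48;2;200;100;255m🬆[38;2;200;100;255m[48;2;15;15;25m🬺[38;2;200;100;255m[48;2;25;25;37m🬙[38;2;200;100;255m[48;2;15;15;25m🬝[38;2;200;100;255m[48;2;23;23;35m🬀[38;2;35;35;50m[48;2;15;15;25m🬛[38;2;15;15;25m[48;2;35;35;50m🬰[0m
[38;2;15;15;25m[48;2;35;35;50m🬎[38;2;15;15;25m[48;2;35;35;50m🬎[38;2;35;35;50m[48;2;15;15;25m🬲[38;2;23;23;35m[48;2;200;100;255m🬺[38;2;200;100;255m[48;2;28;28;41m🬆[38;2;15;15;25m[48;2;35;35;50m🬎[38;2;35;35;50m[48;2;15;15;25m🬲[38;2;15;15;25m[48;2;35;35;50m🬎[38;2;35;35;50m[48;2;15;15;25m🬲[38;2;15;15;25m[48;2;35;35;50m🬎[0m
[38;2;15;15;25m[48;2;15;15;25m [38;2;15;15;25m[48;2;15;15;25m [38;2;35;35;50m[48;2;15;15;25m▌[38;2;15;15;25m[48;2;15;15;25m [38;2;35;35;50m[48;2;15;15;25m▌[38;2;15;15;25m[48;2;15;15;25m [38;2;35;35;50m[48;2;15;15;25m▌[38;2;15;15;25m[48;2;15;15;25m [38;2;35;35;50m[48;2;15;15;25m▌[38;2;15;15;25m[48;2;15;15;25m [0m
</frame>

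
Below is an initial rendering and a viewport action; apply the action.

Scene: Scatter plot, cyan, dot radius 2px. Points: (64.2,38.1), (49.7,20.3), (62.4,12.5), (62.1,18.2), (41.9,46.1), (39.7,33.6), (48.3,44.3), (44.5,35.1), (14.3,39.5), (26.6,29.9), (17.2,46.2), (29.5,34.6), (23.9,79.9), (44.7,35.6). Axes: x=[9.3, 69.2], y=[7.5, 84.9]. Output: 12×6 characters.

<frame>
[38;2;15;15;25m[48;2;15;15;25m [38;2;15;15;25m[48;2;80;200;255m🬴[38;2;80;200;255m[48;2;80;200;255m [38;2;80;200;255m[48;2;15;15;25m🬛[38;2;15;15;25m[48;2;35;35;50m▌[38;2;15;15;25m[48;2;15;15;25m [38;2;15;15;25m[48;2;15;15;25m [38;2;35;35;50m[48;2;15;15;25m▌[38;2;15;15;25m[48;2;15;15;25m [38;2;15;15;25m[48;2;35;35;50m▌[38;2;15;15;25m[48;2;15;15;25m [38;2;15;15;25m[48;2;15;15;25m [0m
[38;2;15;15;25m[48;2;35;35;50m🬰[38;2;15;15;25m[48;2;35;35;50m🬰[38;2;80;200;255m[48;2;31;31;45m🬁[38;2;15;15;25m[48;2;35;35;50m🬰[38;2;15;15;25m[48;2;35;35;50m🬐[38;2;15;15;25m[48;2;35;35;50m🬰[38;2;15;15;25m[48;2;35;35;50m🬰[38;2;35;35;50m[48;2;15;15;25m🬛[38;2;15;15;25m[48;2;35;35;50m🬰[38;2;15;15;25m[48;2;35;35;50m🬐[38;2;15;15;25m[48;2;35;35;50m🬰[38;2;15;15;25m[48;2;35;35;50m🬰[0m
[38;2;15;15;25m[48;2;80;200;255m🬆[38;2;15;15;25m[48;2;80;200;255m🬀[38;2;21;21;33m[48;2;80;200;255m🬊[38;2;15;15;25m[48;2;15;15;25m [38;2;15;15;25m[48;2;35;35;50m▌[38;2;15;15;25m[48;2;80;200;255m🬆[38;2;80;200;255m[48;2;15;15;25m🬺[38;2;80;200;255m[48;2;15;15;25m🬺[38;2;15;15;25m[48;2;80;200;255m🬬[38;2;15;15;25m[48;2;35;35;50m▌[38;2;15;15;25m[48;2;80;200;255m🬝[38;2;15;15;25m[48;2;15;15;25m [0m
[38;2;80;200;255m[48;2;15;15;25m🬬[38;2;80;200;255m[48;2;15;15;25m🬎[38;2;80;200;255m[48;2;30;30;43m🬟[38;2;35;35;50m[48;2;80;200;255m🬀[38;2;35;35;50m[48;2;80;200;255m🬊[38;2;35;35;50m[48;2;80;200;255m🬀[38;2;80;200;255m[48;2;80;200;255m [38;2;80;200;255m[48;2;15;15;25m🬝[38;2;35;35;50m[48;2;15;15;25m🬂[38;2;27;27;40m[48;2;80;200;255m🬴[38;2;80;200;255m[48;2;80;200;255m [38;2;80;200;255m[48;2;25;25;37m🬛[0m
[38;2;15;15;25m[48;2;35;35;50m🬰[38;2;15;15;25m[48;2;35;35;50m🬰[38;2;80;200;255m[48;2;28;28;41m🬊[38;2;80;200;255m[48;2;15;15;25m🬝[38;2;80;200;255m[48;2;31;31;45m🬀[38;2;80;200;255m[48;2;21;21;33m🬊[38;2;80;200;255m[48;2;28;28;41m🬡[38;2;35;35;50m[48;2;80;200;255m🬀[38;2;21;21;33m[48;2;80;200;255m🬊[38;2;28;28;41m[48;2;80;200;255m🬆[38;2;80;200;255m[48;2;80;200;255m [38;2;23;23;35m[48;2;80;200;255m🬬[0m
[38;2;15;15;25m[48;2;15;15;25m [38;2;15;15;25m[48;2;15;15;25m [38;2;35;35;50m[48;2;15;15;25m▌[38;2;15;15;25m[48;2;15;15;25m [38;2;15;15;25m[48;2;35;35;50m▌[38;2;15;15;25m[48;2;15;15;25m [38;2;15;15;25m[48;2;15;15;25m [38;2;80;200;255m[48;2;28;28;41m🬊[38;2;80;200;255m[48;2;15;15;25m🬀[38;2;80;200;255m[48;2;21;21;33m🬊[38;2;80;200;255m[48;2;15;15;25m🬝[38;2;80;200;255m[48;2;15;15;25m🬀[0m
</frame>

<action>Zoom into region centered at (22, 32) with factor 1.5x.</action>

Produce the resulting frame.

<frame>
[38;2;15;15;25m[48;2;15;15;25m [38;2;15;15;25m[48;2;15;15;25m [38;2;35;35;50m[48;2;15;15;25m▌[38;2;15;15;25m[48;2;80;200;255m🬝[38;2;28;28;41m[48;2;80;200;255m🬊[38;2;15;15;25m[48;2;15;15;25m [38;2;15;15;25m[48;2;15;15;25m [38;2;35;35;50m[48;2;15;15;25m▌[38;2;15;15;25m[48;2;15;15;25m [38;2;15;15;25m[48;2;35;35;50m▌[38;2;15;15;25m[48;2;80;200;255m🬝[38;2;15;15;25m[48;2;80;200;255m🬊[0m
[38;2;15;15;25m[48;2;35;35;50m🬰[38;2;15;15;25m[48;2;35;35;50m🬰[38;2;35;35;50m[48;2;15;15;25m🬛[38;2;80;200;255m[48;2;35;35;50m🬸[38;2;80;200;255m[48;2;35;35;50m🬝[38;2;80;200;255m[48;2;23;23;35m🬀[38;2;15;15;25m[48;2;35;35;50m🬰[38;2;31;31;45m[48;2;80;200;255m🬝[38;2;15;15;25m[48;2;35;35;50m🬰[38;2;15;15;25m[48;2;35;35;50m🬐[38;2;80;200;255m[48;2;25;25;37m🬨[38;2;80;200;255m[48;2;15;15;25m🬝[0m
[38;2;15;15;25m[48;2;15;15;25m [38;2;15;15;25m[48;2;15;15;25m [38;2;80;200;255m[48;2;27;27;40m🬁[38;2;80;200;255m[48;2;15;15;25m🬬[38;2;80;200;255m[48;2;28;28;41m🬆[38;2;15;15;25m[48;2;15;15;25m [38;2;15;15;25m[48;2;80;200;255m🬕[38;2;80;200;255m[48;2;80;200;255m [38;2;80;200;255m[48;2;15;15;25m🬛[38;2;23;23;35m[48;2;80;200;255m🬴[38;2;80;200;255m[48;2;80;200;255m [38;2;80;200;255m[48;2;15;15;25m🬛[0m
[38;2;35;35;50m[48;2;15;15;25m🬂[38;2;35;35;50m[48;2;15;15;25m🬂[38;2;35;35;50m[48;2;15;15;25m🬕[38;2;35;35;50m[48;2;15;15;25m🬂[38;2;35;35;50m[48;2;15;15;25m🬨[38;2;35;35;50m[48;2;15;15;25m🬂[38;2;80;200;255m[48;2;15;15;25m🬊[38;2;80;200;255m[48;2;15;15;25m🬝[38;2;80;200;255m[48;2;19;19;30m🬀[38;2;35;35;50m[48;2;15;15;25m🬨[38;2;80;200;255m[48;2;19;19;30m🬁[38;2;35;35;50m[48;2;15;15;25m🬂[0m
[38;2;15;15;25m[48;2;35;35;50m🬰[38;2;15;15;25m[48;2;35;35;50m🬰[38;2;35;35;50m[48;2;15;15;25m🬛[38;2;15;15;25m[48;2;35;35;50m🬰[38;2;15;15;25m[48;2;35;35;50m🬐[38;2;15;15;25m[48;2;35;35;50m🬰[38;2;15;15;25m[48;2;35;35;50m🬰[38;2;35;35;50m[48;2;15;15;25m🬛[38;2;15;15;25m[48;2;35;35;50m🬰[38;2;15;15;25m[48;2;35;35;50m🬐[38;2;15;15;25m[48;2;35;35;50m🬰[38;2;15;15;25m[48;2;35;35;50m🬰[0m
[38;2;15;15;25m[48;2;15;15;25m [38;2;15;15;25m[48;2;15;15;25m [38;2;35;35;50m[48;2;15;15;25m▌[38;2;15;15;25m[48;2;15;15;25m [38;2;15;15;25m[48;2;35;35;50m▌[38;2;15;15;25m[48;2;15;15;25m [38;2;15;15;25m[48;2;15;15;25m [38;2;35;35;50m[48;2;15;15;25m▌[38;2;15;15;25m[48;2;15;15;25m [38;2;15;15;25m[48;2;35;35;50m▌[38;2;15;15;25m[48;2;15;15;25m [38;2;15;15;25m[48;2;15;15;25m [0m
</frame>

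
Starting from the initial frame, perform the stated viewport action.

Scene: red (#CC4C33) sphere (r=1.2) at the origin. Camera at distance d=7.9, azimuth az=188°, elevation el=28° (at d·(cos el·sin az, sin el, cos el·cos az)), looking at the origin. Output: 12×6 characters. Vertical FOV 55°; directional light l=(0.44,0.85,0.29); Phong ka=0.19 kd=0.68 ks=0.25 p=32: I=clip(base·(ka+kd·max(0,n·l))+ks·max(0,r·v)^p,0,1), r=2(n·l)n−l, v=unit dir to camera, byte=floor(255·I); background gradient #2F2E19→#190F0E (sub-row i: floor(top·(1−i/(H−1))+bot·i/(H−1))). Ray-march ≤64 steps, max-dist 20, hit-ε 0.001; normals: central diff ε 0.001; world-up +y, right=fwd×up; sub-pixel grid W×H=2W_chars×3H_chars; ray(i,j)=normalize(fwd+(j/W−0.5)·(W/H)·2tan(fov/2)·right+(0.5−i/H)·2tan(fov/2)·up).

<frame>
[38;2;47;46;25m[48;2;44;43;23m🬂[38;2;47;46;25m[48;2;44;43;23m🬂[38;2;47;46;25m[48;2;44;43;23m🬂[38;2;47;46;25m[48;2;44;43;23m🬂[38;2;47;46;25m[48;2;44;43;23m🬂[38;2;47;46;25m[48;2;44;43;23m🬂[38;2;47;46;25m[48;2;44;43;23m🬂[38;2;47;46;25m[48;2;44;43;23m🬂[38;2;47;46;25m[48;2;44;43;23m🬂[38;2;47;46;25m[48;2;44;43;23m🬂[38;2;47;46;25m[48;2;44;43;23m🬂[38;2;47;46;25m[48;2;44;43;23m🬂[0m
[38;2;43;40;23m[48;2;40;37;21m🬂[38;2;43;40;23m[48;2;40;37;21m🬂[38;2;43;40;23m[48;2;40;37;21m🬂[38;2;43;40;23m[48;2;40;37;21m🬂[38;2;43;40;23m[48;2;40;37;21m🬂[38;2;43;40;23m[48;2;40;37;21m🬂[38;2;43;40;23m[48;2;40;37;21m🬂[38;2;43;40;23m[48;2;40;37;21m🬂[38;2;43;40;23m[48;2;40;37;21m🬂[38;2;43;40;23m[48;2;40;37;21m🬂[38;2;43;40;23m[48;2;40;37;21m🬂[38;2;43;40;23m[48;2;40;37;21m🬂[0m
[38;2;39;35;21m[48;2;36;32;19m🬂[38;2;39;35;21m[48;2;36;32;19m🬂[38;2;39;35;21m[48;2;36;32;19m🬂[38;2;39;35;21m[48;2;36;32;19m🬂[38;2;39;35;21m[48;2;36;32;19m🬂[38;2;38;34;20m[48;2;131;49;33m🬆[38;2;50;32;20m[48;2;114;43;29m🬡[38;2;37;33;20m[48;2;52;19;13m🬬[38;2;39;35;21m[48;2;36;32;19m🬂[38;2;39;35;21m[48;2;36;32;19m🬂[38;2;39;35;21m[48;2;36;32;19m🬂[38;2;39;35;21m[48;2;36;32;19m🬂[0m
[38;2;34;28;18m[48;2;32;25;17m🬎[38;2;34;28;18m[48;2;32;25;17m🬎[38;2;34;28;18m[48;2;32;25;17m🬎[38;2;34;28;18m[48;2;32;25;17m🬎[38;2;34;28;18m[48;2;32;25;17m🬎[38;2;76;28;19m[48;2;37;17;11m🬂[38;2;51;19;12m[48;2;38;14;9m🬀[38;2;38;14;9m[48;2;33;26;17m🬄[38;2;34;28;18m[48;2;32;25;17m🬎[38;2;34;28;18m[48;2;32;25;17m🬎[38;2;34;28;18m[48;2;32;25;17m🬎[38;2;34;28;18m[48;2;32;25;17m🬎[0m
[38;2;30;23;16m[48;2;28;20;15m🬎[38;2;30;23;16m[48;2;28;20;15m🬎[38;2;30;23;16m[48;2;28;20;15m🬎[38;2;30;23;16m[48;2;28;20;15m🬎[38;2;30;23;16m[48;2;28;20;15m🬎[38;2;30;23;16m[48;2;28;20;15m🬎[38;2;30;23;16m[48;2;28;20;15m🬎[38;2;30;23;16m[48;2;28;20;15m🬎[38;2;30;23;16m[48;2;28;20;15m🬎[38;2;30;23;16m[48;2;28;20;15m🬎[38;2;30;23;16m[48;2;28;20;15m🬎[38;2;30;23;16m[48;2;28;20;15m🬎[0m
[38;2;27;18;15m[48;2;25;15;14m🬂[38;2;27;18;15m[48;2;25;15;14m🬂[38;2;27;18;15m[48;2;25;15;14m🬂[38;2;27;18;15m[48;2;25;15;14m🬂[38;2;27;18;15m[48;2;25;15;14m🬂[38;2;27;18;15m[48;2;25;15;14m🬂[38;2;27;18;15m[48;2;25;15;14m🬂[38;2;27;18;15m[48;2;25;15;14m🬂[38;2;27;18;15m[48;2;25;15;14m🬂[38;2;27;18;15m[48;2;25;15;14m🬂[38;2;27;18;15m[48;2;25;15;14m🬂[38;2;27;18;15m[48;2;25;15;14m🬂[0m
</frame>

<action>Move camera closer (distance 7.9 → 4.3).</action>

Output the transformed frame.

<frame>
[38;2;47;46;25m[48;2;44;43;23m🬂[38;2;47;46;25m[48;2;44;43;23m🬂[38;2;47;46;25m[48;2;44;43;23m🬂[38;2;47;46;25m[48;2;44;43;23m🬂[38;2;47;46;25m[48;2;44;43;23m🬂[38;2;47;46;25m[48;2;44;43;23m🬂[38;2;47;46;25m[48;2;44;43;23m🬂[38;2;47;46;25m[48;2;44;43;23m🬂[38;2;47;46;25m[48;2;44;43;23m🬂[38;2;47;46;25m[48;2;44;43;23m🬂[38;2;47;46;25m[48;2;44;43;23m🬂[38;2;47;46;25m[48;2;44;43;23m🬂[0m
[38;2;43;40;23m[48;2;40;37;21m🬂[38;2;43;40;23m[48;2;40;37;21m🬂[38;2;43;40;23m[48;2;40;37;21m🬂[38;2;43;40;23m[48;2;40;37;21m🬂[38;2;41;38;22m[48;2;168;62;42m🬝[38;2;42;39;22m[48;2;153;62;44m🬎[38;2;138;52;35m[48;2;42;39;22m🬱[38;2;42;39;22m[48;2;110;40;27m🬎[38;2;43;40;23m[48;2;40;37;21m🬂[38;2;43;40;23m[48;2;40;37;21m🬂[38;2;43;40;23m[48;2;40;37;21m🬂[38;2;43;40;23m[48;2;40;37;21m🬂[0m
[38;2;39;35;21m[48;2;36;32;19m🬂[38;2;39;35;21m[48;2;36;32;19m🬂[38;2;39;35;21m[48;2;36;32;19m🬂[38;2;39;35;21m[48;2;36;32;19m🬂[38;2;140;52;34m[48;2;105;39;26m🬆[38;2;150;73;58m[48;2;92;34;22m🬂[38;2;99;37;25m[48;2;70;26;17m🬆[38;2;82;30;20m[48;2;53;19;12m🬆[38;2;73;27;18m[48;2;40;26;16m🬀[38;2;39;35;21m[48;2;36;32;19m🬂[38;2;39;35;21m[48;2;36;32;19m🬂[38;2;39;35;21m[48;2;36;32;19m🬂[0m
[38;2;34;28;18m[48;2;32;25;17m🬎[38;2;34;28;18m[48;2;32;25;17m🬎[38;2;34;28;18m[48;2;32;25;17m🬎[38;2;94;35;23m[48;2;33;26;17m🬁[38;2;74;27;18m[48;2;44;16;10m🬆[38;2;63;23;15m[48;2;41;15;10m🬂[38;2;51;19;12m[48;2;39;14;9m🬀[38;2;38;14;9m[48;2;38;14;9m [38;2;38;14;9m[48;2;33;26;17m🬕[38;2;34;28;18m[48;2;32;25;17m🬎[38;2;34;28;18m[48;2;32;25;17m🬎[38;2;34;28;18m[48;2;32;25;17m🬎[0m
[38;2;30;23;16m[48;2;28;20;15m🬎[38;2;30;23;16m[48;2;28;20;15m🬎[38;2;30;23;16m[48;2;28;20;15m🬎[38;2;30;23;16m[48;2;28;20;15m🬎[38;2;38;14;9m[48;2;28;20;15m🬊[38;2;38;14;9m[48;2;28;20;15m🬎[38;2;38;14;9m[48;2;28;20;15m🬝[38;2;38;14;9m[48;2;28;20;15m🬎[38;2;38;14;9m[48;2;29;21;15m🬀[38;2;30;23;16m[48;2;28;20;15m🬎[38;2;30;23;16m[48;2;28;20;15m🬎[38;2;30;23;16m[48;2;28;20;15m🬎[0m
[38;2;27;18;15m[48;2;25;15;14m🬂[38;2;27;18;15m[48;2;25;15;14m🬂[38;2;27;18;15m[48;2;25;15;14m🬂[38;2;27;18;15m[48;2;25;15;14m🬂[38;2;27;18;15m[48;2;25;15;14m🬂[38;2;27;18;15m[48;2;25;15;14m🬂[38;2;27;18;15m[48;2;25;15;14m🬂[38;2;27;18;15m[48;2;25;15;14m🬂[38;2;27;18;15m[48;2;25;15;14m🬂[38;2;27;18;15m[48;2;25;15;14m🬂[38;2;27;18;15m[48;2;25;15;14m🬂[38;2;27;18;15m[48;2;25;15;14m🬂[0m
</frame>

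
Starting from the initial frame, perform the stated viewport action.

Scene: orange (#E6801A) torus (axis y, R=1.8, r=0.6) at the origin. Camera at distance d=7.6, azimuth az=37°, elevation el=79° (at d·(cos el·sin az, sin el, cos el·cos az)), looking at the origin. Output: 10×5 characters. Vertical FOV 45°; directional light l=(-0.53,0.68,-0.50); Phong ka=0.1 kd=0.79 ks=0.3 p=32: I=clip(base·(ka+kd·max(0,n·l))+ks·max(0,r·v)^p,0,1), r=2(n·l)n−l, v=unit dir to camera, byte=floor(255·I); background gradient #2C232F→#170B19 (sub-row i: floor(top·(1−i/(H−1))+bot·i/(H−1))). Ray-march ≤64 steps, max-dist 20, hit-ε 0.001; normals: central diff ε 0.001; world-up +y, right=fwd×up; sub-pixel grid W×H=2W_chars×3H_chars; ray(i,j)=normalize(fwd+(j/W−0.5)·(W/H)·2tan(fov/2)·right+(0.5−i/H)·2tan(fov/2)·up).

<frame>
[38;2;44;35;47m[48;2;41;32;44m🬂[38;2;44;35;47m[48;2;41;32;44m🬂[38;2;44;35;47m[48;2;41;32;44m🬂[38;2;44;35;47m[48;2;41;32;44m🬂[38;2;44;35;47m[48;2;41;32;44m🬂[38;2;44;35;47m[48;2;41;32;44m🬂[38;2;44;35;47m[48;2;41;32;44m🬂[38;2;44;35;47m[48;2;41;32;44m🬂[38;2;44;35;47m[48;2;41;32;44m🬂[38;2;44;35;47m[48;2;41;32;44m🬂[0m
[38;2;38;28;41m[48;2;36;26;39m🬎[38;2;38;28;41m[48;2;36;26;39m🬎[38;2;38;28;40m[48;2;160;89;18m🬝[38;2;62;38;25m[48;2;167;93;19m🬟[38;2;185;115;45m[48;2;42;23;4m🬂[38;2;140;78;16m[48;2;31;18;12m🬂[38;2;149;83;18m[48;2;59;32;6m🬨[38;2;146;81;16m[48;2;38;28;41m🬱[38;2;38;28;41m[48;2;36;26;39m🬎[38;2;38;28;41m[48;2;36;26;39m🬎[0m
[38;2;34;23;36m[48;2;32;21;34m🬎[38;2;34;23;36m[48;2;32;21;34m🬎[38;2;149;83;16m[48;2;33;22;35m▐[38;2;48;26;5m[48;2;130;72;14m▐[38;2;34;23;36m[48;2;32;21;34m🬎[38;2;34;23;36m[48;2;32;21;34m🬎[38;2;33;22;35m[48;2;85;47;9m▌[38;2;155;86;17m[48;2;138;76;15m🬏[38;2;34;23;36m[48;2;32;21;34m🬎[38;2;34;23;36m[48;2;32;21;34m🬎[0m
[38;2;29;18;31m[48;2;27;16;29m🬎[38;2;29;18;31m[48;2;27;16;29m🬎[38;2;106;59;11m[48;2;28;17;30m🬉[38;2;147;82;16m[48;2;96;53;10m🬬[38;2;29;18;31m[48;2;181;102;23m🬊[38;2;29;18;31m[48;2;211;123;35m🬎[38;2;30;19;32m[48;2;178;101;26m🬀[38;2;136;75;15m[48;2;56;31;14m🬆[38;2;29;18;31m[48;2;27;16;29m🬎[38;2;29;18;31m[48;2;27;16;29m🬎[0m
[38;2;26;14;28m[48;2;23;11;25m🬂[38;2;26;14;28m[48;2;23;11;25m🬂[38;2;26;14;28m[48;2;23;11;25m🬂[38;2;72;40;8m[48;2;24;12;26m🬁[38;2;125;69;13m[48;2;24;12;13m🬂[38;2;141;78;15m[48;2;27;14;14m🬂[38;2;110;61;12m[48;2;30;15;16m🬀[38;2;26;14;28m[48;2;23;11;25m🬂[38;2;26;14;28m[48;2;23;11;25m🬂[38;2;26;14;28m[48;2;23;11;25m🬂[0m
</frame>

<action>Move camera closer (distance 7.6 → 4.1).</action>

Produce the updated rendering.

<frame>
[38;2;44;35;47m[48;2;41;32;44m🬂[38;2;44;35;47m[48;2;168;94;19m🬀[38;2;166;97;29m[48;2;98;55;10m🬆[38;2;104;58;11m[48;2;38;21;4m🬆[38;2;81;45;8m[48;2;25;13;2m🬂[38;2;76;42;8m[48;2;23;12;2m🬂[38;2;100;56;11m[48;2;37;20;3m🬂[38;2;133;74;15m[48;2;79;44;8m🬊[38;2;162;90;17m[48;2;135;75;15m🬊[38;2;156;87;17m[48;2;42;33;45m🬓[0m
[38;2;39;29;42m[48;2;155;86;17m🬀[38;2;138;76;15m[48;2;107;59;11m▌[38;2;75;41;8m[48;2;35;19;3m🬄[38;2;23;12;2m[48;2;36;26;39m🬆[38;2;23;12;2m[48;2;37;27;40m🬀[38;2;38;28;41m[48;2;36;26;39m🬎[38;2;23;12;2m[48;2;37;27;39m🬂[38;2;30;17;10m[48;2;66;36;7m🬺[38;2;123;68;13m[48;2;92;51;10m▐[38;2;147;82;16m[48;2;140;77;15m🬨[0m
[38;2;149;83;16m[48;2;144;80;16m🬄[38;2;104;57;11m[48;2;129;72;14m▐[38;2;29;18;24m[48;2;60;33;6m▐[38;2;34;23;36m[48;2;32;21;34m🬎[38;2;34;23;36m[48;2;32;21;34m🬎[38;2;34;23;36m[48;2;32;21;34m🬎[38;2;34;23;36m[48;2;32;21;34m🬎[38;2;33;22;35m[48;2;23;12;2m🬺[38;2;98;54;10m[48;2;131;73;14m▌[38;2;144;80;16m[48;2;149;83;16m🬆[0m
[38;2;142;78;15m[48;2;124;69;14m🬬[38;2;129;71;14m[48;2;148;82;16m🬁[38;2;59;34;20m[48;2;129;72;14m🬉[38;2;29;18;31m[48;2;27;16;29m🬎[38;2;29;18;31m[48;2;27;16;29m🬎[38;2;29;18;31m[48;2;27;16;29m🬎[38;2;29;18;31m[48;2;27;16;29m🬎[38;2;29;17;31m[48;2;147;81;16m🬕[38;2;146;81;16m[48;2;169;94;19m🬂[38;2;159;89;18m[48;2;145;81;15m▌[0m
[38;2;112;62;12m[48;2;46;25;16m🬨[38;2;152;84;16m[48;2;132;73;14m🬨[38;2;171;95;20m[48;2;162;90;18m🬩[38;2;26;14;28m[48;2;178;99;21m🬁[38;2;26;14;28m[48;2;183;101;20m🬂[38;2;26;14;28m[48;2;182;101;20m🬂[38;2;26;14;28m[48;2;201;113;26m🬂[38;2;191;108;26m[48;2;241;156;71m🬬[38;2;181;103;24m[48;2;155;86;17m🬆[38;2;133;74;14m[48;2;89;49;10m🬕[0m
</frame>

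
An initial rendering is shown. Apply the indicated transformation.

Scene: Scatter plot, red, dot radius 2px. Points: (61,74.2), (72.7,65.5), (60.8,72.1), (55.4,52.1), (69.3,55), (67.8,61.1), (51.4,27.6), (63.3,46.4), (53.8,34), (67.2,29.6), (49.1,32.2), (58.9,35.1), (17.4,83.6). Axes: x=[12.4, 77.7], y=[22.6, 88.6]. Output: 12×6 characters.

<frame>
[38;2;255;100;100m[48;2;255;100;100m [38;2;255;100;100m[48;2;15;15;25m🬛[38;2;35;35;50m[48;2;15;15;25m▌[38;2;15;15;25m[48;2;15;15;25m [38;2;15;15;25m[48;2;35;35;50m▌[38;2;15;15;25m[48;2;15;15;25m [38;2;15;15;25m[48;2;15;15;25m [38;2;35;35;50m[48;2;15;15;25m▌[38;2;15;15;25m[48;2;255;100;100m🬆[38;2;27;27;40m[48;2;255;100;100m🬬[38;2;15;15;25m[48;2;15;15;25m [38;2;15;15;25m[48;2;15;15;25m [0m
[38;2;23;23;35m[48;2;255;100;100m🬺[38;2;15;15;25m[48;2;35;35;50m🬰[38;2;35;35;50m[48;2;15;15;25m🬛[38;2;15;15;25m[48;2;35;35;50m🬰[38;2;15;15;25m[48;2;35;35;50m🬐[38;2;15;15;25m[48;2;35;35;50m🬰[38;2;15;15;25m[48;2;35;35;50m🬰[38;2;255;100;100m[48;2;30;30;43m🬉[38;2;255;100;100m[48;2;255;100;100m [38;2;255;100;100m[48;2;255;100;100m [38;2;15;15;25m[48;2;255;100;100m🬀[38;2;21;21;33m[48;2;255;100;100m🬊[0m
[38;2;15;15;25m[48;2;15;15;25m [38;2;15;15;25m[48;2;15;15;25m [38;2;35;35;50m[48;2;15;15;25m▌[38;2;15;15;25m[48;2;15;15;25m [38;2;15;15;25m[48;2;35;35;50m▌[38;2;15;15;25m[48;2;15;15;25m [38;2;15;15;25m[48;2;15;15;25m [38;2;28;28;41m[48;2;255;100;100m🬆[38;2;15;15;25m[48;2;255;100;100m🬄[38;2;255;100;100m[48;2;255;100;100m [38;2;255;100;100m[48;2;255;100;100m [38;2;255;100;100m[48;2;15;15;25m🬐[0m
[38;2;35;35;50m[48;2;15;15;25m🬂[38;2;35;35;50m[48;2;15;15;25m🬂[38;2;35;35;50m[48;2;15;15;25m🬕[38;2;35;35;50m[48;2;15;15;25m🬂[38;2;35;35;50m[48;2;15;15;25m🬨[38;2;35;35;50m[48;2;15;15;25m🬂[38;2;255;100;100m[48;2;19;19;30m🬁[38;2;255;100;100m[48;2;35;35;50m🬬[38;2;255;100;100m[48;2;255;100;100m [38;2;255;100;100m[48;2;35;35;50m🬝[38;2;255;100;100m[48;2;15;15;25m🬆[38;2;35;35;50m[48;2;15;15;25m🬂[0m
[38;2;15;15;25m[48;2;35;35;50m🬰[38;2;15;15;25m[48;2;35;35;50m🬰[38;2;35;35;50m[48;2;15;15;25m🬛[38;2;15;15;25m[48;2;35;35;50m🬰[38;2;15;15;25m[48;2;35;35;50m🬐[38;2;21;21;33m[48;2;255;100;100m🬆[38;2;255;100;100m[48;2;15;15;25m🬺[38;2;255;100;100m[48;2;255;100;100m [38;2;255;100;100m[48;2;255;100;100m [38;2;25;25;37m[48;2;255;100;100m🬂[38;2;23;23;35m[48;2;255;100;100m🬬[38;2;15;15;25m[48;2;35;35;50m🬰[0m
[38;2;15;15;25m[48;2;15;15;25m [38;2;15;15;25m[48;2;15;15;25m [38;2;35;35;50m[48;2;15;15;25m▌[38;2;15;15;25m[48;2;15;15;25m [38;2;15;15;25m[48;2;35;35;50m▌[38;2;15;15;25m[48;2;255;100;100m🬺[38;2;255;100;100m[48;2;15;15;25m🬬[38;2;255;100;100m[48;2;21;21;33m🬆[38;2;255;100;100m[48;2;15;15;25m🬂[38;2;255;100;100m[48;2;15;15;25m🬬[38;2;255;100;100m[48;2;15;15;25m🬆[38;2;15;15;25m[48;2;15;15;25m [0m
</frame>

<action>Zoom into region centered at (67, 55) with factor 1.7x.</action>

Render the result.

<frame>
[38;2;15;15;25m[48;2;15;15;25m [38;2;15;15;25m[48;2;15;15;25m [38;2;255;100;100m[48;2;30;30;43m🬉[38;2;255;100;100m[48;2;255;100;100m [38;2;255;100;100m[48;2;35;35;50m🬝[38;2;15;15;25m[48;2;15;15;25m [38;2;15;15;25m[48;2;255;100;100m🬝[38;2;21;21;33m[48;2;255;100;100m🬊[38;2;15;15;25m[48;2;15;15;25m [38;2;15;15;25m[48;2;35;35;50m▌[38;2;15;15;25m[48;2;15;15;25m [38;2;15;15;25m[48;2;15;15;25m [0m
[38;2;15;15;25m[48;2;35;35;50m🬰[38;2;15;15;25m[48;2;35;35;50m🬰[38;2;35;35;50m[48;2;15;15;25m🬛[38;2;23;23;35m[48;2;255;100;100m🬺[38;2;27;27;40m[48;2;255;100;100m🬝[38;2;15;15;25m[48;2;255;100;100m🬀[38;2;255;100;100m[48;2;255;100;100m [38;2;255;100;100m[48;2;15;15;25m🬝[38;2;255;100;100m[48;2;23;23;35m🬀[38;2;15;15;25m[48;2;35;35;50m🬐[38;2;15;15;25m[48;2;35;35;50m🬰[38;2;15;15;25m[48;2;35;35;50m🬰[0m
[38;2;15;15;25m[48;2;15;15;25m [38;2;15;15;25m[48;2;255;100;100m🬝[38;2;21;21;33m[48;2;255;100;100m🬊[38;2;15;15;25m[48;2;15;15;25m [38;2;15;15;25m[48;2;35;35;50m▌[38;2;255;100;100m[48;2;15;15;25m🬸[38;2;255;100;100m[48;2;15;15;25m🬺[38;2;23;23;35m[48;2;255;100;100m🬬[38;2;15;15;25m[48;2;15;15;25m [38;2;15;15;25m[48;2;35;35;50m▌[38;2;15;15;25m[48;2;15;15;25m [38;2;15;15;25m[48;2;15;15;25m [0m
[38;2;35;35;50m[48;2;15;15;25m🬂[38;2;255;100;100m[48;2;15;15;25m🬊[38;2;255;100;100m[48;2;15;15;25m🬝[38;2;255;100;100m[48;2;19;19;30m🬀[38;2;28;28;41m[48;2;255;100;100m🬆[38;2;255;100;100m[48;2;20;20;31m🬑[38;2;255;100;100m[48;2;15;15;25m🬆[38;2;35;35;50m[48;2;15;15;25m🬕[38;2;35;35;50m[48;2;15;15;25m🬂[38;2;35;35;50m[48;2;15;15;25m🬨[38;2;35;35;50m[48;2;15;15;25m🬂[38;2;35;35;50m[48;2;15;15;25m🬂[0m
[38;2;15;15;25m[48;2;35;35;50m🬰[38;2;15;15;25m[48;2;35;35;50m🬰[38;2;35;35;50m[48;2;15;15;25m🬛[38;2;23;23;35m[48;2;255;100;100m🬺[38;2;255;100;100m[48;2;15;15;25m🬬[38;2;255;100;100m[48;2;21;21;33m🬆[38;2;15;15;25m[48;2;35;35;50m🬰[38;2;35;35;50m[48;2;15;15;25m🬛[38;2;15;15;25m[48;2;35;35;50m🬰[38;2;15;15;25m[48;2;35;35;50m🬐[38;2;15;15;25m[48;2;35;35;50m🬰[38;2;15;15;25m[48;2;35;35;50m🬰[0m
[38;2;15;15;25m[48;2;255;100;100m🬝[38;2;15;15;25m[48;2;255;100;100m🬀[38;2;25;25;37m[48;2;255;100;100m🬂[38;2;255;100;100m[48;2;15;15;25m🬺[38;2;27;27;40m[48;2;255;100;100m🬬[38;2;15;15;25m[48;2;15;15;25m [38;2;15;15;25m[48;2;15;15;25m [38;2;35;35;50m[48;2;15;15;25m▌[38;2;15;15;25m[48;2;15;15;25m [38;2;15;15;25m[48;2;35;35;50m▌[38;2;15;15;25m[48;2;15;15;25m [38;2;15;15;25m[48;2;15;15;25m [0m
</frame>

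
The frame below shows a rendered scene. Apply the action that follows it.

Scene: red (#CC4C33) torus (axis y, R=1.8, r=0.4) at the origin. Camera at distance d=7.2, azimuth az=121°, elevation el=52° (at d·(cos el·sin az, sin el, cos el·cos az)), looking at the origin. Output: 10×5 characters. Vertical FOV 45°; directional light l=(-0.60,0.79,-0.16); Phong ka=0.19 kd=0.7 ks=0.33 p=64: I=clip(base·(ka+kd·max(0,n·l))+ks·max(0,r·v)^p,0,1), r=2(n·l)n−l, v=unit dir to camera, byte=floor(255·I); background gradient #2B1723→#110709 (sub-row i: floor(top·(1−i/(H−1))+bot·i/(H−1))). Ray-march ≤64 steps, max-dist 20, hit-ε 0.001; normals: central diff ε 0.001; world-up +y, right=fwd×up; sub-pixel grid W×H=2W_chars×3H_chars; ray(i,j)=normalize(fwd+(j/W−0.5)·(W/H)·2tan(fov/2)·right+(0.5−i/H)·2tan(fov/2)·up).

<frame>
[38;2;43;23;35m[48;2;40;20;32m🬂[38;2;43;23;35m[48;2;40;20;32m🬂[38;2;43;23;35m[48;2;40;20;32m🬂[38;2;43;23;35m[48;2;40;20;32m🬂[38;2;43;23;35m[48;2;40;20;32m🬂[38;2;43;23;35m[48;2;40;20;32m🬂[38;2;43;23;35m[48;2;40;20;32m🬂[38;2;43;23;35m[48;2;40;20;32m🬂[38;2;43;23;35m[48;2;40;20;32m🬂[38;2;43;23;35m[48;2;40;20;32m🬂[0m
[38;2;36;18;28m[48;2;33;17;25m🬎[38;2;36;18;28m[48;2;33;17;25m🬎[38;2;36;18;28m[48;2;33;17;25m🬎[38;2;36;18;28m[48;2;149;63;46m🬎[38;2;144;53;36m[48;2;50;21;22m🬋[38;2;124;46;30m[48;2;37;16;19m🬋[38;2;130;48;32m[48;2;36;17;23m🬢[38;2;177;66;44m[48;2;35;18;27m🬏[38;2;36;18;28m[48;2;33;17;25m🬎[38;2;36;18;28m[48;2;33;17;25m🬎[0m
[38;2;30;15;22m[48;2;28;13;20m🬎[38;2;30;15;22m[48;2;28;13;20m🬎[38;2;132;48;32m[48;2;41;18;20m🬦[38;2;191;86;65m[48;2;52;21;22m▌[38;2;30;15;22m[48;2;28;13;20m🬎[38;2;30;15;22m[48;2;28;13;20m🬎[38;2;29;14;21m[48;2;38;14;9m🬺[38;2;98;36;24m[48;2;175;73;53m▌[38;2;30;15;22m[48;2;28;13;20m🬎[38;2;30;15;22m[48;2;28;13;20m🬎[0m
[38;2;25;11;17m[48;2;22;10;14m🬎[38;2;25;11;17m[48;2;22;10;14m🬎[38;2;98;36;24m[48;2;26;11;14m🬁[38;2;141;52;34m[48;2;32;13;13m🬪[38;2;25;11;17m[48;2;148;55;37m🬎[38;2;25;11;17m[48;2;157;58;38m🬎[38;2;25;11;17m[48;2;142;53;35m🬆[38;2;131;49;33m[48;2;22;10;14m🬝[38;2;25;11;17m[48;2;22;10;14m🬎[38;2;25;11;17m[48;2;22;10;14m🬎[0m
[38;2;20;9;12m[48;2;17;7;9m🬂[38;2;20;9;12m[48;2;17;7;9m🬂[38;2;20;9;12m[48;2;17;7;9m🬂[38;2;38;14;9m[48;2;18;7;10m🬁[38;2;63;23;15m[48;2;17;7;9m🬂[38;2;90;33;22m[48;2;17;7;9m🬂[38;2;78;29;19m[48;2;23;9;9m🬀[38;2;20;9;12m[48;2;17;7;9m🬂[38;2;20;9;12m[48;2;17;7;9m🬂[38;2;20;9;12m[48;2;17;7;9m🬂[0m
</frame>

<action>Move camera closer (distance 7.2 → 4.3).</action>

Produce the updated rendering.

<frame>
[38;2;43;23;35m[48;2;40;20;32m🬂[38;2;43;23;35m[48;2;40;20;32m🬂[38;2;43;23;35m[48;2;40;20;32m🬂[38;2;41;21;33m[48;2;151;56;37m🬝[38;2;42;22;34m[48;2;133;49;33m🬎[38;2;42;22;34m[48;2;119;44;29m🬎[38;2;42;22;34m[48;2;141;52;35m🬎[38;2;43;23;35m[48;2;40;20;32m🬂[38;2;43;23;35m[48;2;40;20;32m🬂[38;2;43;23;35m[48;2;40;20;32m🬂[0m
[38;2;36;18;28m[48;2;33;17;25m🬎[38;2;36;18;28m[48;2;140;52;34m🬆[38;2;37;19;29m[48;2;141;53;35m🬀[38;2;116;43;29m[48;2;40;16;15m🬆[38;2;79;29;19m[48;2;39;16;16m🬀[38;2;38;14;9m[48;2;33;17;25m🬎[38;2;65;24;16m[48;2;36;15;15m🬁[38;2;120;44;30m[48;2;46;17;11m🬂[38;2;49;21;25m[48;2;141;52;34m🬒[38;2;172;64;43m[48;2;35;18;27m🬏[0m
[38;2;30;15;22m[48;2;122;45;30m🬕[38;2;164;61;40m[48;2;224;120;100m🬺[38;2;125;46;31m[48;2;37;16;18m▌[38;2;30;15;22m[48;2;28;13;20m🬎[38;2;30;15;22m[48;2;28;13;20m🬎[38;2;30;15;22m[48;2;28;13;20m🬎[38;2;30;15;22m[48;2;28;13;20m🬎[38;2;29;14;21m[48;2;38;14;9m🬺[38;2;38;14;9m[48;2;93;34;23m▌[38;2;155;60;42m[48;2;31;16;23m🬺[0m
[38;2;112;41;27m[48;2;24;11;16m▐[38;2;173;64;42m[48;2;150;56;37m🬨[38;2;158;58;39m[48;2;24;11;16m▌[38;2;25;11;17m[48;2;22;10;14m🬎[38;2;25;11;17m[48;2;22;10;14m🬎[38;2;25;11;17m[48;2;22;10;14m🬎[38;2;25;11;17m[48;2;22;10;14m🬎[38;2;25;11;17m[48;2;22;10;14m🬎[38;2;56;21;13m[48;2;126;46;31m🬄[38;2;150;55;37m[48;2;203;108;90m🬨[0m
[38;2;63;23;15m[48;2;22;9;9m🬁[38;2;131;48;32m[48;2;70;25;17m🬊[38;2;167;62;41m[48;2;128;48;31m🬎[38;2;20;9;12m[48;2;167;61;41m🬂[38;2;19;8;11m[48;2;166;61;41m🬊[38;2;19;8;11m[48;2;164;60;40m🬎[38;2;20;9;12m[48;2;151;56;37m🬂[38;2;20;9;12m[48;2;150;56;38m🬀[38;2;201;106;88m[48;2;139;51;34m🬅[38;2;121;45;29m[48;2;17;7;9m🬝[0m
</frame>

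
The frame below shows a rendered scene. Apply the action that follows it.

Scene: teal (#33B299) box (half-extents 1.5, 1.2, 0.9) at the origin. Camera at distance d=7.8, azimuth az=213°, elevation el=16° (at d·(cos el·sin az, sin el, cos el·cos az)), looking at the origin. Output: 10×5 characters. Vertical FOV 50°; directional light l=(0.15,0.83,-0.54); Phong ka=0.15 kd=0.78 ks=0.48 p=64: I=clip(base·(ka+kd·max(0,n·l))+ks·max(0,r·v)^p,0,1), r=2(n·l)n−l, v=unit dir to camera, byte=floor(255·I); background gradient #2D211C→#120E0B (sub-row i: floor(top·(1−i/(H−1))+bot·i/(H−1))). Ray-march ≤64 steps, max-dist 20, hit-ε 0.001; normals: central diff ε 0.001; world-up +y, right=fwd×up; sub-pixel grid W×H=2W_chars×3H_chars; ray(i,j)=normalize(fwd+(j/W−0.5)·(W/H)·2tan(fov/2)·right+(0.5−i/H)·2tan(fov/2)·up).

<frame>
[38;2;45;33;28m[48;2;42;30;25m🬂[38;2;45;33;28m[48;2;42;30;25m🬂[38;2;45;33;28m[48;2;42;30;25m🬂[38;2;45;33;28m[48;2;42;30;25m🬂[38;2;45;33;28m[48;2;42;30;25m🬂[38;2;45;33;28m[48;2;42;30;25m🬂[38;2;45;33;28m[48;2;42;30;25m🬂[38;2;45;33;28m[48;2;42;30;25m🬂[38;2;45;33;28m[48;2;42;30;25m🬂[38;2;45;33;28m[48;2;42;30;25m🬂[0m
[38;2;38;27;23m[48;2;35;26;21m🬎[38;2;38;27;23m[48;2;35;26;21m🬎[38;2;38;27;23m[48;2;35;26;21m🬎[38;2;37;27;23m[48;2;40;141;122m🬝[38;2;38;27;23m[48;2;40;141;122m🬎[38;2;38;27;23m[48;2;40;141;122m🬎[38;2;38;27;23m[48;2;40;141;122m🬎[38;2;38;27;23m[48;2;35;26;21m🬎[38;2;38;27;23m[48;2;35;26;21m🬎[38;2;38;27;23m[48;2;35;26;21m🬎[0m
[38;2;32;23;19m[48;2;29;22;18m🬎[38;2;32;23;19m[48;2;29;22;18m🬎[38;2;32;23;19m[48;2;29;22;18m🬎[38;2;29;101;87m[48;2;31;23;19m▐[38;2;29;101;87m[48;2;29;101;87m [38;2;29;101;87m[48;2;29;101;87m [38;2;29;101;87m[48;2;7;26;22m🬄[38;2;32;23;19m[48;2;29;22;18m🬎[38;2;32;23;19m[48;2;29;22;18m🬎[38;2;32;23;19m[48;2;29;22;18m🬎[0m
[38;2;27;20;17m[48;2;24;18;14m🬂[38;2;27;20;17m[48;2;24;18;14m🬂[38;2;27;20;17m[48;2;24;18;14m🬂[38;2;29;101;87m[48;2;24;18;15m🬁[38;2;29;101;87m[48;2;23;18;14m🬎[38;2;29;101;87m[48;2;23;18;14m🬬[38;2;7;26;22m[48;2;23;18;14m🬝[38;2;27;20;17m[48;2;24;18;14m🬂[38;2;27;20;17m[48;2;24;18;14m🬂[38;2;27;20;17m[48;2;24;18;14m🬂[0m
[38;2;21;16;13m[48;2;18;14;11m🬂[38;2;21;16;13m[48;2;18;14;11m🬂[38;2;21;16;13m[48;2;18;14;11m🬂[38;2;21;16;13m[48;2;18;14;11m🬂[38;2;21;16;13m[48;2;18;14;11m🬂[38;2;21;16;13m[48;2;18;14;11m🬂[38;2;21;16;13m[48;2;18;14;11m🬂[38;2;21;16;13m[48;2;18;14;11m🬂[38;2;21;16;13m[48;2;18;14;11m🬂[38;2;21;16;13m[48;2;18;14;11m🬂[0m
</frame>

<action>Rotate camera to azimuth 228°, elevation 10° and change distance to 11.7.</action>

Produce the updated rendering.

<frame>
[38;2;45;33;28m[48;2;42;30;25m🬂[38;2;45;33;28m[48;2;42;30;25m🬂[38;2;45;33;28m[48;2;42;30;25m🬂[38;2;45;33;28m[48;2;42;30;25m🬂[38;2;45;33;28m[48;2;42;30;25m🬂[38;2;45;33;28m[48;2;42;30;25m🬂[38;2;45;33;28m[48;2;42;30;25m🬂[38;2;45;33;28m[48;2;42;30;25m🬂[38;2;45;33;28m[48;2;42;30;25m🬂[38;2;45;33;28m[48;2;42;30;25m🬂[0m
[38;2;38;27;23m[48;2;35;26;21m🬎[38;2;38;27;23m[48;2;35;26;21m🬎[38;2;38;27;23m[48;2;35;26;21m🬎[38;2;38;27;23m[48;2;35;26;21m🬎[38;2;38;27;23m[48;2;35;26;21m🬎[38;2;38;27;23m[48;2;35;26;21m🬎[38;2;38;27;23m[48;2;35;26;21m🬎[38;2;38;27;23m[48;2;35;26;21m🬎[38;2;38;27;23m[48;2;35;26;21m🬎[38;2;38;27;23m[48;2;35;26;21m🬎[0m
[38;2;32;23;19m[48;2;29;22;18m🬎[38;2;32;23;19m[48;2;29;22;18m🬎[38;2;32;23;19m[48;2;29;22;18m🬎[38;2;32;23;19m[48;2;29;22;18m🬎[38;2;29;101;87m[48;2;29;101;87m [38;2;35;123;106m[48;2;7;26;22m🬕[38;2;7;26;22m[48;2;31;23;19m▌[38;2;32;23;19m[48;2;29;22;18m🬎[38;2;32;23;19m[48;2;29;22;18m🬎[38;2;32;23;19m[48;2;29;22;18m🬎[0m
[38;2;27;20;17m[48;2;24;18;14m🬂[38;2;27;20;17m[48;2;24;18;14m🬂[38;2;27;20;17m[48;2;24;18;14m🬂[38;2;27;20;17m[48;2;24;18;14m🬂[38;2;29;101;87m[48;2;24;18;15m🬁[38;2;29;101;87m[48;2;20;20;16m🬀[38;2;7;26;22m[48;2;24;18;15m🬀[38;2;27;20;17m[48;2;24;18;14m🬂[38;2;27;20;17m[48;2;24;18;14m🬂[38;2;27;20;17m[48;2;24;18;14m🬂[0m
[38;2;21;16;13m[48;2;18;14;11m🬂[38;2;21;16;13m[48;2;18;14;11m🬂[38;2;21;16;13m[48;2;18;14;11m🬂[38;2;21;16;13m[48;2;18;14;11m🬂[38;2;21;16;13m[48;2;18;14;11m🬂[38;2;21;16;13m[48;2;18;14;11m🬂[38;2;21;16;13m[48;2;18;14;11m🬂[38;2;21;16;13m[48;2;18;14;11m🬂[38;2;21;16;13m[48;2;18;14;11m🬂[38;2;21;16;13m[48;2;18;14;11m🬂[0m
</frame>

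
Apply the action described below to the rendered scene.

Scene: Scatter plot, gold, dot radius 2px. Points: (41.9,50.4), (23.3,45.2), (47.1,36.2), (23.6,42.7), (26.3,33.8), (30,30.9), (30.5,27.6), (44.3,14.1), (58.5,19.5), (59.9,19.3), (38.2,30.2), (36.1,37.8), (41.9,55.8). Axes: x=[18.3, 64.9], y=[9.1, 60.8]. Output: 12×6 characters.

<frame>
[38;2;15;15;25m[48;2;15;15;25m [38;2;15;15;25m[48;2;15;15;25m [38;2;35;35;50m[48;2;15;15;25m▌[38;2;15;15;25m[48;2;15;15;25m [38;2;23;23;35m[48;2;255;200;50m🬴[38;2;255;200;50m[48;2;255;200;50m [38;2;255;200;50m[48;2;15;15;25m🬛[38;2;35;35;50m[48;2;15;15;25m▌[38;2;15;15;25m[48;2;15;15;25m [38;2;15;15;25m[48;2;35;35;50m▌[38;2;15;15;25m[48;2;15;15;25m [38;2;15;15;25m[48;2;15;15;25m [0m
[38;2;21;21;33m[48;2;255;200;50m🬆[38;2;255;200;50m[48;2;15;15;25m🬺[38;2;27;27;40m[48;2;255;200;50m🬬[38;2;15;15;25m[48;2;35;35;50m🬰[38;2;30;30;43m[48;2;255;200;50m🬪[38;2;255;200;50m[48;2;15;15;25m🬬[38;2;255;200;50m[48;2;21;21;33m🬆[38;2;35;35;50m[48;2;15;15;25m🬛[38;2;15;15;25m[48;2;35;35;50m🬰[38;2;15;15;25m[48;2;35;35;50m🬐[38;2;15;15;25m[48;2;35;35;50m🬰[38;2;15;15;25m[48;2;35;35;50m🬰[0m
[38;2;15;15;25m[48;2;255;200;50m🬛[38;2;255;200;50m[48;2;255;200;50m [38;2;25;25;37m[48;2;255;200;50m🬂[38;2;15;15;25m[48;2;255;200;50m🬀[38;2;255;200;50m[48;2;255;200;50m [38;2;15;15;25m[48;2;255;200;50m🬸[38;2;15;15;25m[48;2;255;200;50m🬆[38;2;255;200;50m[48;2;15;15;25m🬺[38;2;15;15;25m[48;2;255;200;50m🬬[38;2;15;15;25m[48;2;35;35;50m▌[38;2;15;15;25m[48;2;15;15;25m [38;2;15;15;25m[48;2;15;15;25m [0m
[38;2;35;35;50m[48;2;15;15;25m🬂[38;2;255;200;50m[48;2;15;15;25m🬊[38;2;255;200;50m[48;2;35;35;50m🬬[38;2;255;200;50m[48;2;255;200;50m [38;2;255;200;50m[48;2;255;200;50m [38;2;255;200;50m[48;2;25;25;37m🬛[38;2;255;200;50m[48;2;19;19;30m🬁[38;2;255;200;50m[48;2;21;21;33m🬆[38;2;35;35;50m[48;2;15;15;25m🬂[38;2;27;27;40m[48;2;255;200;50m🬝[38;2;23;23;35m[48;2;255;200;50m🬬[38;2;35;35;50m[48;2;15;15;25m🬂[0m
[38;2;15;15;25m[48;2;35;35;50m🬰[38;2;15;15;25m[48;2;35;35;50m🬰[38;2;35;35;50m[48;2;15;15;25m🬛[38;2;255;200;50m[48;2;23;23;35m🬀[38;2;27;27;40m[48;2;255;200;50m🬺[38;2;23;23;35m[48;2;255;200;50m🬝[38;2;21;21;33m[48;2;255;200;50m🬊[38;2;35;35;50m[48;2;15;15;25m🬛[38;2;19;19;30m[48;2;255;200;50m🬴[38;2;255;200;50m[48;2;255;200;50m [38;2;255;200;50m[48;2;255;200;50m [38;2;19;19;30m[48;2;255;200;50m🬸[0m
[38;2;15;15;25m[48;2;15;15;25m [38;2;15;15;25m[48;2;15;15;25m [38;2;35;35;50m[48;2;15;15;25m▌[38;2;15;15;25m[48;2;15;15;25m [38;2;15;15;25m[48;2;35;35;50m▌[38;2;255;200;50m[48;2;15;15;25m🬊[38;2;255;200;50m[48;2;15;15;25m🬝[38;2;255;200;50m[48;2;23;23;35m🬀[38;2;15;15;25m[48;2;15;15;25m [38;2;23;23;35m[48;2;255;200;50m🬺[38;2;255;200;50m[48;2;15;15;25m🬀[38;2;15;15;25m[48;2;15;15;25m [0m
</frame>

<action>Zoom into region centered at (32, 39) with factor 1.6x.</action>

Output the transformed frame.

<frame>
[38;2;15;15;25m[48;2;15;15;25m [38;2;15;15;25m[48;2;15;15;25m [38;2;35;35;50m[48;2;15;15;25m▌[38;2;15;15;25m[48;2;15;15;25m [38;2;15;15;25m[48;2;35;35;50m▌[38;2;15;15;25m[48;2;15;15;25m [38;2;15;15;25m[48;2;15;15;25m [38;2;35;35;50m[48;2;15;15;25m▌[38;2;15;15;25m[48;2;255;200;50m🬛[38;2;255;200;50m[48;2;255;200;50m [38;2;255;200;50m[48;2;15;15;25m🬴[38;2;15;15;25m[48;2;15;15;25m [0m
[38;2;15;15;25m[48;2;35;35;50m🬰[38;2;21;21;33m[48;2;255;200;50m🬆[38;2;255;200;50m[48;2;15;15;25m🬺[38;2;23;23;35m[48;2;255;200;50m🬬[38;2;15;15;25m[48;2;35;35;50m🬐[38;2;15;15;25m[48;2;35;35;50m🬰[38;2;15;15;25m[48;2;35;35;50m🬰[38;2;35;35;50m[48;2;15;15;25m🬛[38;2;15;15;25m[48;2;35;35;50m🬰[38;2;255;200;50m[48;2;28;28;41m🬊[38;2;255;200;50m[48;2;23;23;35m🬀[38;2;15;15;25m[48;2;35;35;50m🬰[0m
[38;2;15;15;25m[48;2;15;15;25m [38;2;255;200;50m[48;2;15;15;25m🬊[38;2;255;200;50m[48;2;15;15;25m🬝[38;2;255;200;50m[48;2;15;15;25m🬀[38;2;15;15;25m[48;2;35;35;50m▌[38;2;15;15;25m[48;2;15;15;25m [38;2;15;15;25m[48;2;255;200;50m🬝[38;2;21;21;33m[48;2;255;200;50m🬊[38;2;15;15;25m[48;2;15;15;25m [38;2;15;15;25m[48;2;35;35;50m▌[38;2;15;15;25m[48;2;15;15;25m [38;2;15;15;25m[48;2;255;200;50m🬆[0m
[38;2;35;35;50m[48;2;15;15;25m🬂[38;2;35;35;50m[48;2;15;15;25m🬂[38;2;35;35;50m[48;2;255;200;50m🬆[38;2;255;200;50m[48;2;35;35;50m🬺[38;2;28;28;41m[48;2;255;200;50m🬆[38;2;23;23;35m[48;2;255;200;50m🬬[38;2;255;200;50m[48;2;15;15;25m🬊[38;2;255;200;50m[48;2;15;15;25m🬝[38;2;255;200;50m[48;2;20;20;31m🬐[38;2;35;35;50m[48;2;15;15;25m🬨[38;2;255;200;50m[48;2;19;19;30m🬁[38;2;255;200;50m[48;2;15;15;25m🬬[0m
[38;2;15;15;25m[48;2;35;35;50m🬰[38;2;15;15;25m[48;2;35;35;50m🬰[38;2;255;200;50m[48;2;31;31;45m🬁[38;2;255;200;50m[48;2;21;21;33m🬆[38;2;255;200;50m[48;2;255;200;50m [38;2;255;200;50m[48;2;255;200;50m [38;2;23;23;35m[48;2;255;200;50m🬬[38;2;35;35;50m[48;2;255;200;50m🬐[38;2;255;200;50m[48;2;255;200;50m [38;2;27;27;40m[48;2;255;200;50m🬸[38;2;15;15;25m[48;2;35;35;50m🬰[38;2;15;15;25m[48;2;35;35;50m🬰[0m
[38;2;15;15;25m[48;2;15;15;25m [38;2;15;15;25m[48;2;15;15;25m [38;2;35;35;50m[48;2;15;15;25m▌[38;2;15;15;25m[48;2;15;15;25m [38;2;23;23;35m[48;2;255;200;50m🬺[38;2;255;200;50m[48;2;15;15;25m🬆[38;2;15;15;25m[48;2;15;15;25m [38;2;35;35;50m[48;2;15;15;25m▌[38;2;255;200;50m[48;2;15;15;25m🬀[38;2;15;15;25m[48;2;35;35;50m▌[38;2;15;15;25m[48;2;15;15;25m [38;2;15;15;25m[48;2;15;15;25m [0m
</frame>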